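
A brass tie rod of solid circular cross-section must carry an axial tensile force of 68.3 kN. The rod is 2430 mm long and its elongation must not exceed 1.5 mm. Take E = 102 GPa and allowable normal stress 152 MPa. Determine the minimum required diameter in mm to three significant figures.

Required area A ≥ P/σ_allow = 68300/152 = 449.3 mm².
For a solid circular section, d ≥ √(4A/π) = 23.92 mm.
Elongation limit: A ≥ PL/(Eδ_allow) = 68300·2430/(102000·1.5) = 1085 mm² ⇒ d ≥ 37.16 mm.
The elongation limit governs.

37.2 mm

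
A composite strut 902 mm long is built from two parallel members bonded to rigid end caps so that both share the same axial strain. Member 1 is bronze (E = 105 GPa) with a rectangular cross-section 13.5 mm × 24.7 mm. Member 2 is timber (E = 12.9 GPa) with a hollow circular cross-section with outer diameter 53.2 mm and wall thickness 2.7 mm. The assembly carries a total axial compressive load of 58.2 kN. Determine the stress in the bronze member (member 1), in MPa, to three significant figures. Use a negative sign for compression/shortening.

A_1 = 333.4 mm².
A_2 = 428.4 mm².
Equal strain + equilibrium ⇒ each member carries load in proportion to AE: A₁E₁ = 35010000 N, A₂E₂ = 5526000 N, ΣAE = 40540000 N.
σ₁ = P·E₁/ΣAE = -58200·105000/40540000 = -150.7 MPa.

-151 MPa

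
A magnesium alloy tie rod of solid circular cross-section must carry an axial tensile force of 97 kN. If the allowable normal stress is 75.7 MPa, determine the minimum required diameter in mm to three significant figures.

40.4 mm

Required area A ≥ P/σ_allow = 97000/75.7 = 1281 mm².
For a solid circular section, d ≥ √(4A/π) = 40.39 mm.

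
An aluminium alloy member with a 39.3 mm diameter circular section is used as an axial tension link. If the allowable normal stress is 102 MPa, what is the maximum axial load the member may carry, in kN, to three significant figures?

124 kN

A = 1213 mm².
P_max = σ_allow · A = 102 · 1213 = 123700 N = 123.7 kN.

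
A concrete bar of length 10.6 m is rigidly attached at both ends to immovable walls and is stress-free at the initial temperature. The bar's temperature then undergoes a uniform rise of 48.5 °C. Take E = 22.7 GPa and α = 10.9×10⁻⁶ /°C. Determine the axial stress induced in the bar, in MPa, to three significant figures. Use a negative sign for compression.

-12.0 MPa

Free thermal expansion αLΔT = 10.9e-6 · 10600 · 48.5 = 5.604 mm.
The walls impose strain ε = −(5.604)/10600 = -5.2865e-04; σ = Eε = 22700 · -5.2865e-04 = -12 MPa.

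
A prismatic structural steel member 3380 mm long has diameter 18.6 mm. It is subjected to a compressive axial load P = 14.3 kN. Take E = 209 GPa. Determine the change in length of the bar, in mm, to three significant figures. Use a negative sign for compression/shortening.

A = 271.7 mm².
δ_mech = NL/(AE) = -14300·3380/(271.7·209000) = -0.8511 mm.

-0.851 mm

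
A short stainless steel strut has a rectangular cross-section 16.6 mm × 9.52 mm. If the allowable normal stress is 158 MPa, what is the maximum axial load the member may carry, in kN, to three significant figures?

25.0 kN

A = 158 mm².
P_max = σ_allow · A = 158 · 158 = 24970 N = 24.97 kN.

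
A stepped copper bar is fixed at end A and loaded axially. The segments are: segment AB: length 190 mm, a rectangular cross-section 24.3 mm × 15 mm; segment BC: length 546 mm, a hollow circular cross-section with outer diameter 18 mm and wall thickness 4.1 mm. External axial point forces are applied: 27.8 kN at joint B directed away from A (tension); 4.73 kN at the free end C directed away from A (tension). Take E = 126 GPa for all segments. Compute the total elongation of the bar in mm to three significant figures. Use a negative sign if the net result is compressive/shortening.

0.249 mm

Internal axial forces (sectioning from the free end, tension +): N_BC = 4.73 kN, N_AB = 32.53 kN.
A_AB = 364.5 mm².
A_BC = 179 mm².
δ_AB = 32530·190/(364.5·126000) = 0.1346 mm
δ_BC = 4730·546/(179·126000) = 0.1145 mm
δ = Σδ_i = 0.2491 mm.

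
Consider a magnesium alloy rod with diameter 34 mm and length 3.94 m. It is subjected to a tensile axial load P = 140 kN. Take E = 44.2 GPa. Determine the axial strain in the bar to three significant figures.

0.00349

A = 907.9 mm².
σ = N/A = 154.2 MPa; ε = σ/E = 154.2/44200 = 3.489e-03.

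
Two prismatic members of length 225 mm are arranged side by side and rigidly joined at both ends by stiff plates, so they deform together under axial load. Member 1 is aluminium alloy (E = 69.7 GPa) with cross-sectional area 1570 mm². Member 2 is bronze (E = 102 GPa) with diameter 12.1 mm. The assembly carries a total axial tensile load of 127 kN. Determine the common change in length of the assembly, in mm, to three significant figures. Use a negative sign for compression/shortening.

A_2 = 115 mm².
Equal strain + equilibrium ⇒ each member carries load in proportion to AE: A₁E₁ = 109400000 N, A₂E₂ = 11730000 N, ΣAE = 121200000 N.
δ = PL/ΣAE = 127000·225/121200000 = 0.2358 mm.

0.236 mm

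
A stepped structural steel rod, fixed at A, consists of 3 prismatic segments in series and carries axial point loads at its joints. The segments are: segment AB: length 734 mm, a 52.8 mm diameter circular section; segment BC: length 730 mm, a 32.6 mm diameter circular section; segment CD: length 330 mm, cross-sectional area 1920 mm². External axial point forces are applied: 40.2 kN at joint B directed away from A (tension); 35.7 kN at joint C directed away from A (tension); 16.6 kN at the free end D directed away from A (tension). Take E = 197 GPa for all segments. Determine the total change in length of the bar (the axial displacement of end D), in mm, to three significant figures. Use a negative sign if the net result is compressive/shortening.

0.404 mm

Internal axial forces (sectioning from the free end, tension +): N_CD = 16.6 kN, N_BC = 52.3 kN, N_AB = 92.5 kN.
A_AB = 2190 mm².
A_BC = 834.7 mm².
δ_AB = 92500·734/(2190·197000) = 0.1574 mm
δ_BC = 52300·730/(834.7·197000) = 0.2322 mm
δ_CD = 16600·330/(1920·197000) = 0.01448 mm
δ = Σδ_i = 0.4041 mm.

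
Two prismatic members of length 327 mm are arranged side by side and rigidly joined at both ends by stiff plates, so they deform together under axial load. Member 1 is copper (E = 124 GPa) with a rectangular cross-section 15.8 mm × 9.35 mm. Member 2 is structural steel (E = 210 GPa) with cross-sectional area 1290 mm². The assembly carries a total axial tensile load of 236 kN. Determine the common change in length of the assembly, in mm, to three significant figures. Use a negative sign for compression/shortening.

A_1 = 147.7 mm².
Equal strain + equilibrium ⇒ each member carries load in proportion to AE: A₁E₁ = 18320000 N, A₂E₂ = 270900000 N, ΣAE = 289200000 N.
δ = PL/ΣAE = 236000·327/289200000 = 0.2668 mm.

0.267 mm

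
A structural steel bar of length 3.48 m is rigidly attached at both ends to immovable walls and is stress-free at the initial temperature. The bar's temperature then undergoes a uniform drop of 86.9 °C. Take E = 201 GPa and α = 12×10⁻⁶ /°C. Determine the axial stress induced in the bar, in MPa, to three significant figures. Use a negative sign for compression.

210 MPa

Free thermal expansion αLΔT = 12e-6 · 3480 · -86.9 = -3.629 mm.
The walls impose strain ε = −(-3.629)/3480 = 1.0428e-03; σ = Eε = 201000 · 1.0428e-03 = 209.6 MPa.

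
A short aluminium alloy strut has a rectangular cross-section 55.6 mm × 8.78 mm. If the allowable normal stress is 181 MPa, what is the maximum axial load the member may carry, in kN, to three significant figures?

88.4 kN

A = 488.2 mm².
P_max = σ_allow · A = 181 · 488.2 = 88360 N = 88.36 kN.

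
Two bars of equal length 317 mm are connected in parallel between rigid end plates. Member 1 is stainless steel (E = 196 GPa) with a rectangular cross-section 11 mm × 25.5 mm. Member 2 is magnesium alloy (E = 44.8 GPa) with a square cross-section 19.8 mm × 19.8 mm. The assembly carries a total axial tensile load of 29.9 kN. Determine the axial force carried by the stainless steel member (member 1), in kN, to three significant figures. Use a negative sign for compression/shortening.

A_1 = 280.5 mm².
A_2 = 392 mm².
Equal strain + equilibrium ⇒ each member carries load in proportion to AE: A₁E₁ = 54980000 N, A₂E₂ = 17560000 N, ΣAE = 72540000 N.
F₁ = P·A₁E₁/ΣAE = 29900·54980000/72540000 = 22660 N.

22.7 kN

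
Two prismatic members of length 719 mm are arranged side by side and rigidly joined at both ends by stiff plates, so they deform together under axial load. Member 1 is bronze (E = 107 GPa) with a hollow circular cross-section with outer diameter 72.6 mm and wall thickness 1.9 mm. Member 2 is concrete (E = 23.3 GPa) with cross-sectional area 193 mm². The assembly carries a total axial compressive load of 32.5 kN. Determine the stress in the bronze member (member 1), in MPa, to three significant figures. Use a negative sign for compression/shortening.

-70.0 MPa

A_1 = 422 mm².
Equal strain + equilibrium ⇒ each member carries load in proportion to AE: A₁E₁ = 45160000 N, A₂E₂ = 4497000 N, ΣAE = 49650000 N.
σ₁ = P·E₁/ΣAE = -32500·107000/49650000 = -70.04 MPa.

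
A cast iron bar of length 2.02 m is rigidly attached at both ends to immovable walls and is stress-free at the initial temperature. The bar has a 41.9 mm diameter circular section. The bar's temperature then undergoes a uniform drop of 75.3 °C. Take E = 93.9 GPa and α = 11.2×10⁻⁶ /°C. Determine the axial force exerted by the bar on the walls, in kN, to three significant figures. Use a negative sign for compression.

109 kN

Free thermal expansion αLΔT = 11.2e-6 · 2020 · -75.3 = -1.704 mm.
The walls impose strain ε = −(-1.704)/2020 = 8.4336e-04; σ = Eε = 93900 · 8.4336e-04 = 79.19 MPa.
Wall reaction R = σ·A = 79.19·1379 = 109200 N = 109.2 kN.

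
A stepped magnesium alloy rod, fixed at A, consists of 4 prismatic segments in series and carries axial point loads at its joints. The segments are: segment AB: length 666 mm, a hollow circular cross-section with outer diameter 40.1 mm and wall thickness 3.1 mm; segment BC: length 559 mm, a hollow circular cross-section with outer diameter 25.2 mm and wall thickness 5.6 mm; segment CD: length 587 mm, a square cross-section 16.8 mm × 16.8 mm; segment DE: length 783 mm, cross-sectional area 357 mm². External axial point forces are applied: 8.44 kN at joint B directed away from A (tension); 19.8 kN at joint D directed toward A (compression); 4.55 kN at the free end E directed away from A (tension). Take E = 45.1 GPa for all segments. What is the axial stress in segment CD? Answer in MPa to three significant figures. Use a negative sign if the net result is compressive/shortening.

Internal axial forces (sectioning from the free end, tension +): N_DE = 4.55 kN, N_CD = -15.25 kN, N_BC = -15.25 kN, N_AB = -6.81 kN.
A_CD = 282.2 mm².
σ_CD = N_CD/A_CD = -15250/282.2 = -54.03 MPa.

-54.0 MPa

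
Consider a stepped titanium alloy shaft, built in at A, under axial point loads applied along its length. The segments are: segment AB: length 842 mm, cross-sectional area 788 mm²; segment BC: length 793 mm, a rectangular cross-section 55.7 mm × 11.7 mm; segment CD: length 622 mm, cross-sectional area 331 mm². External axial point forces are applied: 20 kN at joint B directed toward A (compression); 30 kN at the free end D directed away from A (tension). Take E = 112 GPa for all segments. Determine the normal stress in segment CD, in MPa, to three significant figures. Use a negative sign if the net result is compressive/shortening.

90.6 MPa

Internal axial forces (sectioning from the free end, tension +): N_CD = 30 kN, N_BC = 30 kN, N_AB = 10 kN.
σ_CD = N_CD/A_CD = 30000/331 = 90.63 MPa.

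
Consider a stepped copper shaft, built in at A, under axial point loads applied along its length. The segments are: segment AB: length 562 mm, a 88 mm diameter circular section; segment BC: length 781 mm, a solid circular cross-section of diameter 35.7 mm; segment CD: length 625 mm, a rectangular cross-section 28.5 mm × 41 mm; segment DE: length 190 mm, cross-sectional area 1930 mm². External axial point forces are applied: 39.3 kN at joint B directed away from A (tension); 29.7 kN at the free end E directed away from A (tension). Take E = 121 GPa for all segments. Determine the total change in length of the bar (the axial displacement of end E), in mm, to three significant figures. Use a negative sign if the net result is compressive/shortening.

0.400 mm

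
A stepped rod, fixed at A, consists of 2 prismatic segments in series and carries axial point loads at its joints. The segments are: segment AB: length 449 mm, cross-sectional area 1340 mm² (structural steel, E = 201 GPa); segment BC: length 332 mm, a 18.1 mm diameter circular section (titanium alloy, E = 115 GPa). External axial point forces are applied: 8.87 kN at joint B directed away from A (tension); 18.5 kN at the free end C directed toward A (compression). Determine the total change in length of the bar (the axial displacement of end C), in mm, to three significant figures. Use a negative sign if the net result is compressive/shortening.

Internal axial forces (sectioning from the free end, tension +): N_BC = -18.5 kN, N_AB = -9.63 kN.
A_BC = 257.3 mm².
δ_AB = -9630·449/(1340·201000) = -0.01605 mm
δ_BC = -18500·332/(257.3·115000) = -0.2076 mm
δ = Σδ_i = -0.2236 mm.

-0.224 mm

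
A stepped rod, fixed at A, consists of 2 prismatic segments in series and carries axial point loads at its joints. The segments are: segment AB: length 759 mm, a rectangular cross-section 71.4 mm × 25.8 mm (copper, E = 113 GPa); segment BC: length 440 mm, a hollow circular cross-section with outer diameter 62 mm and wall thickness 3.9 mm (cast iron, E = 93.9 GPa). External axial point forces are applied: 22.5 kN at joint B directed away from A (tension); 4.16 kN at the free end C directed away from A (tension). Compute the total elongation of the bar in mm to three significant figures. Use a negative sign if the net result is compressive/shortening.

0.125 mm

Internal axial forces (sectioning from the free end, tension +): N_BC = 4.16 kN, N_AB = 26.66 kN.
A_AB = 1842 mm².
A_BC = 711.9 mm².
δ_AB = 26660·759/(1842·113000) = 0.09721 mm
δ_BC = 4160·440/(711.9·93900) = 0.02738 mm
δ = Σδ_i = 0.1246 mm.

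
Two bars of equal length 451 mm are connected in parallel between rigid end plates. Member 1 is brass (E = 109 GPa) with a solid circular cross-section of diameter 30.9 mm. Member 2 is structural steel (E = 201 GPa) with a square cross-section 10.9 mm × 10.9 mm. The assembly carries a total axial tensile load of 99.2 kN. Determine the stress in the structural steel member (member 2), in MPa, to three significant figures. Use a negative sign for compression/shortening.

189 MPa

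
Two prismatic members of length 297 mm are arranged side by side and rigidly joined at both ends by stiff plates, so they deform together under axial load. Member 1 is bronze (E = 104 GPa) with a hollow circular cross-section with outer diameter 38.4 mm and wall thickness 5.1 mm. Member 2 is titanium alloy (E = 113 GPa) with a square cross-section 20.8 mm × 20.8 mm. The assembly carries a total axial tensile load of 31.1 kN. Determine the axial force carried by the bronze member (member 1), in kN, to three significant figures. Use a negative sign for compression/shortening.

A_1 = 533.5 mm².
A_2 = 432.6 mm².
Equal strain + equilibrium ⇒ each member carries load in proportion to AE: A₁E₁ = 55490000 N, A₂E₂ = 48890000 N, ΣAE = 104400000 N.
F₁ = P·A₁E₁/ΣAE = 31100·55490000/104400000 = 16530 N.

16.5 kN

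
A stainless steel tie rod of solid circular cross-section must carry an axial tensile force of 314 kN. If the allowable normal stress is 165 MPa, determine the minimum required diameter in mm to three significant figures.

49.2 mm

Required area A ≥ P/σ_allow = 314000/165 = 1903 mm².
For a solid circular section, d ≥ √(4A/π) = 49.22 mm.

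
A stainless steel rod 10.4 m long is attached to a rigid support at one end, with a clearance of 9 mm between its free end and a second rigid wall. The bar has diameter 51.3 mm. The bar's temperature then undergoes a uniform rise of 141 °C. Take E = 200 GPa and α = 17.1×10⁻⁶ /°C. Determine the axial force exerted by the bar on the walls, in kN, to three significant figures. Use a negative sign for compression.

Free thermal expansion αLΔT = 17.1e-6 · 10400 · 141 = 25.08 mm.
The walls engage after the gap closes; constrained expansion = 25.08 − 9 = 16.08 mm.
The walls impose strain ε = −(16.08)/10400 = -1.5457e-03; σ = Eε = 200000 · -1.5457e-03 = -309.1 MPa.
Wall reaction R = σ·A = -309.1·2067 = -639000 N = -639 kN.

-639 kN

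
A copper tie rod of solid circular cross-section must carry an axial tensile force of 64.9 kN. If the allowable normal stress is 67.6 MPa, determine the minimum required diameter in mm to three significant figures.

35.0 mm

Required area A ≥ P/σ_allow = 64900/67.6 = 960.1 mm².
For a solid circular section, d ≥ √(4A/π) = 34.96 mm.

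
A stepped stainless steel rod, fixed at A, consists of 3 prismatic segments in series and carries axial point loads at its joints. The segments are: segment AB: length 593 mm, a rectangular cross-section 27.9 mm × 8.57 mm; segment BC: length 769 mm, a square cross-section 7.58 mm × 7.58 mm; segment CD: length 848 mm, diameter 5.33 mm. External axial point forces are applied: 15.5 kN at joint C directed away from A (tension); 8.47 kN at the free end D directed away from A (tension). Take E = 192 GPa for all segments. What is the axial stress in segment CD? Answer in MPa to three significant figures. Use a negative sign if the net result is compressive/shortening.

Internal axial forces (sectioning from the free end, tension +): N_CD = 8.47 kN, N_BC = 23.97 kN, N_AB = 23.97 kN.
A_CD = 22.31 mm².
σ_CD = N_CD/A_CD = 8470/22.31 = 379.6 MPa.

380 MPa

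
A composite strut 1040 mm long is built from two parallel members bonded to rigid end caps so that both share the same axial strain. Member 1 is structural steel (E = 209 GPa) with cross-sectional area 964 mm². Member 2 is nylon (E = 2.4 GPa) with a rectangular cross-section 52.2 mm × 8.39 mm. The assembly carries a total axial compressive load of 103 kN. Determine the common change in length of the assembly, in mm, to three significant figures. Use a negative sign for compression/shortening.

-0.529 mm

A_2 = 438 mm².
Equal strain + equilibrium ⇒ each member carries load in proportion to AE: A₁E₁ = 201500000 N, A₂E₂ = 1051000 N, ΣAE = 202500000 N.
δ = PL/ΣAE = -103000·1040/202500000 = -0.5289 mm.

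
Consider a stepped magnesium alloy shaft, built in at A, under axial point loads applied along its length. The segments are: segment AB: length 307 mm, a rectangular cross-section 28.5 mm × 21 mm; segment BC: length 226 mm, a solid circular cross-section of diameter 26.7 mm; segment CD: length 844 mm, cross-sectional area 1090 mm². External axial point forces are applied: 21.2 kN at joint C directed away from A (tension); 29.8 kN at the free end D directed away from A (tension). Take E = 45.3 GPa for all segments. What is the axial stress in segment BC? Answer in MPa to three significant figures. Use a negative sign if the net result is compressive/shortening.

Internal axial forces (sectioning from the free end, tension +): N_CD = 29.8 kN, N_BC = 51 kN, N_AB = 51 kN.
A_BC = 559.9 mm².
σ_BC = N_BC/A_BC = 51000/559.9 = 91.09 MPa.

91.1 MPa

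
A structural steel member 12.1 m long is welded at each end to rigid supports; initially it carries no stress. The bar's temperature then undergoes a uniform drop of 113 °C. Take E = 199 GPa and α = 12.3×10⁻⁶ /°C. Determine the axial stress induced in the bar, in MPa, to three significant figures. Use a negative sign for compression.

277 MPa

Free thermal expansion αLΔT = 12.3e-6 · 12100 · -113 = -16.82 mm.
The walls impose strain ε = −(-16.82)/12100 = 1.3899e-03; σ = Eε = 199000 · 1.3899e-03 = 276.6 MPa.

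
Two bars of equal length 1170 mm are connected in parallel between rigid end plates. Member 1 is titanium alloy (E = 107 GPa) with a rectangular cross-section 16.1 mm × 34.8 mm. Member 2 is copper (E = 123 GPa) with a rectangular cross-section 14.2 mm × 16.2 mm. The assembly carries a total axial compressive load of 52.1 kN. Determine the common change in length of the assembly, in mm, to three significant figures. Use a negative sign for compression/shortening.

-0.691 mm

A_1 = 560.3 mm².
A_2 = 230 mm².
Equal strain + equilibrium ⇒ each member carries load in proportion to AE: A₁E₁ = 59950000 N, A₂E₂ = 28290000 N, ΣAE = 88240000 N.
δ = PL/ΣAE = -52100·1170/88240000 = -0.6908 mm.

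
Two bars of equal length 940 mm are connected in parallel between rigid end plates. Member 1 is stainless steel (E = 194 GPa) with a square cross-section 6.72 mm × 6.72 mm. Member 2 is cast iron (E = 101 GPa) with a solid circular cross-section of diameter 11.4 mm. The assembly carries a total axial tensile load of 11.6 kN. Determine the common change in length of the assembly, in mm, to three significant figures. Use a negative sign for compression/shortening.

0.572 mm

A_1 = 45.16 mm².
A_2 = 102.1 mm².
Equal strain + equilibrium ⇒ each member carries load in proportion to AE: A₁E₁ = 8761000 N, A₂E₂ = 10310000 N, ΣAE = 19070000 N.
δ = PL/ΣAE = 11600·940/19070000 = 0.5718 mm.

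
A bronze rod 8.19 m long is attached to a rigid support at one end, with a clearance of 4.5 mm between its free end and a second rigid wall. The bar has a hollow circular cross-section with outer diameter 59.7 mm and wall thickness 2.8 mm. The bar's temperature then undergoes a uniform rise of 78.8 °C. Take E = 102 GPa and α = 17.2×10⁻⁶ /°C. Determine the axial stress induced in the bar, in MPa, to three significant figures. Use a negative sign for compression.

Free thermal expansion αLΔT = 17.2e-6 · 8190 · 78.8 = 11.1 mm.
The walls engage after the gap closes; constrained expansion = 11.1 − 4.5 = 6.6 mm.
The walls impose strain ε = −(6.6)/8190 = -8.0591e-04; σ = Eε = 102000 · -8.0591e-04 = -82.2 MPa.

-82.2 MPa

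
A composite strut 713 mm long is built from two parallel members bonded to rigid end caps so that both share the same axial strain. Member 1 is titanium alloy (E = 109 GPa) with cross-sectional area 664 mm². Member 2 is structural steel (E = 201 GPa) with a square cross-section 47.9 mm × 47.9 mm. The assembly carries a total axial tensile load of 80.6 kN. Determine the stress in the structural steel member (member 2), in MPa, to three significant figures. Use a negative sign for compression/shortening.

30.4 MPa

A_2 = 2294 mm².
Equal strain + equilibrium ⇒ each member carries load in proportion to AE: A₁E₁ = 72380000 N, A₂E₂ = 461200000 N, ΣAE = 533600000 N.
σ₂ = P·E₂/ΣAE = 80600·201000/533600000 = 30.36 MPa.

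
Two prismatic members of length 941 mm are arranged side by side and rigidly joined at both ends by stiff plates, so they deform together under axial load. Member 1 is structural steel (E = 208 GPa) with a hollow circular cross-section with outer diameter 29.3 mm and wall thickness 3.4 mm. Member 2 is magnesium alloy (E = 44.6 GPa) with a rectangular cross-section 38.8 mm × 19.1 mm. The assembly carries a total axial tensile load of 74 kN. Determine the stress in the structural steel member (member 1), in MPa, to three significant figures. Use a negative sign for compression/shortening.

170 MPa

A_1 = 276.6 mm².
A_2 = 741.1 mm².
Equal strain + equilibrium ⇒ each member carries load in proportion to AE: A₁E₁ = 57540000 N, A₂E₂ = 33050000 N, ΣAE = 90600000 N.
σ₁ = P·E₁/ΣAE = 74000·208000/90600000 = 169.9 MPa.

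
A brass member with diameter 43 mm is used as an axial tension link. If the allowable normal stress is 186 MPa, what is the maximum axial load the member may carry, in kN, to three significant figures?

270 kN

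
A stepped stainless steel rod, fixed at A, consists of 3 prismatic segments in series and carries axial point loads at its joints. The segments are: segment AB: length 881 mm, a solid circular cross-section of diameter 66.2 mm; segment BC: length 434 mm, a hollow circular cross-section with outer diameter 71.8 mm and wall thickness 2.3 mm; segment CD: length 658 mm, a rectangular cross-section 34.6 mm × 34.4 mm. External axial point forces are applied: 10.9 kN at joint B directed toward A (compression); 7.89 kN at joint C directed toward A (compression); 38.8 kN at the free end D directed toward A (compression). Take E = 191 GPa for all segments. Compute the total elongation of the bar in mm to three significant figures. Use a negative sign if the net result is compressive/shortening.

Internal axial forces (sectioning from the free end, tension +): N_CD = -38.8 kN, N_BC = -46.69 kN, N_AB = -57.59 kN.
A_AB = 3442 mm².
A_BC = 502.2 mm².
A_CD = 1190 mm².
δ_AB = -57590·881/(3442·191000) = -0.07718 mm
δ_BC = -46690·434/(502.2·191000) = -0.2113 mm
δ_CD = -38800·658/(1190·191000) = -0.1123 mm
δ = Σδ_i = -0.4007 mm.

-0.401 mm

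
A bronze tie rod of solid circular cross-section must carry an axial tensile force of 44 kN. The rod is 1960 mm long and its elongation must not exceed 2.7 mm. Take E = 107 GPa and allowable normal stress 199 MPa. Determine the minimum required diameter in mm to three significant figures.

Required area A ≥ P/σ_allow = 44000/199 = 221.1 mm².
For a solid circular section, d ≥ √(4A/π) = 16.78 mm.
Elongation limit: A ≥ PL/(Eδ_allow) = 44000·1960/(107000·2.7) = 298.5 mm² ⇒ d ≥ 19.5 mm.
The elongation limit governs.

19.5 mm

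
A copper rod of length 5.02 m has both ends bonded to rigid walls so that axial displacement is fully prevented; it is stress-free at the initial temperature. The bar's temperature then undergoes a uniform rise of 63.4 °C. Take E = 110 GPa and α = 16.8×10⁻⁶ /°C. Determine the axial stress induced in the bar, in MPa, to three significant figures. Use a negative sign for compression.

Free thermal expansion αLΔT = 16.8e-6 · 5020 · 63.4 = 5.347 mm.
The walls impose strain ε = −(5.347)/5020 = -1.0651e-03; σ = Eε = 110000 · -1.0651e-03 = -117.2 MPa.

-117 MPa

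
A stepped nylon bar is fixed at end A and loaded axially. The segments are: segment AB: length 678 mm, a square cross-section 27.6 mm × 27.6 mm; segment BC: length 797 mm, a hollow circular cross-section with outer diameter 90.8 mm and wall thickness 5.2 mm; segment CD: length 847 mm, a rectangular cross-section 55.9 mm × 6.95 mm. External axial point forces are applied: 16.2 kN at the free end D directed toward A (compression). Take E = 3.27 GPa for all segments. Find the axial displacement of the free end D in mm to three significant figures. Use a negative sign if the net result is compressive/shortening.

-18.0 mm

Internal axial forces (sectioning from the free end, tension +): N_CD = -16.2 kN, N_BC = -16.2 kN, N_AB = -16.2 kN.
A_AB = 761.8 mm².
A_BC = 1398 mm².
A_CD = 388.5 mm².
δ_AB = -16200·678/(761.8·3270) = -4.409 mm
δ_BC = -16200·797/(1398·3270) = -2.824 mm
δ_CD = -16200·847/(388.5·3270) = -10.8 mm
δ = Σδ_i = -18.03 mm.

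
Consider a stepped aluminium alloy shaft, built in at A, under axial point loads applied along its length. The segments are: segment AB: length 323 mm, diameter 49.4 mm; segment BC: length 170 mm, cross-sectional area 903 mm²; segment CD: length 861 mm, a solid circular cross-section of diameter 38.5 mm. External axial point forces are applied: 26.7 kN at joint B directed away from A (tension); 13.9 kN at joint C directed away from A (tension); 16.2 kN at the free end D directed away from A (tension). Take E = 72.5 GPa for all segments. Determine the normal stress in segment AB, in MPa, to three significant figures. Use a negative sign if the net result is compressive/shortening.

29.6 MPa

Internal axial forces (sectioning from the free end, tension +): N_CD = 16.2 kN, N_BC = 30.1 kN, N_AB = 56.8 kN.
A_AB = 1917 mm².
σ_AB = N_AB/A_AB = 56800/1917 = 29.63 MPa.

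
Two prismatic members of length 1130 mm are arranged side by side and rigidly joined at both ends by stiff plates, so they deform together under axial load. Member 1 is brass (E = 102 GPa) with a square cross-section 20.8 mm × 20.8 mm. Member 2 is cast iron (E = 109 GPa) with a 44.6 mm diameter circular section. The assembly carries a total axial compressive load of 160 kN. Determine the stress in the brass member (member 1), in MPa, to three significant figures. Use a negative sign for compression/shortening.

A_1 = 432.6 mm².
A_2 = 1562 mm².
Equal strain + equilibrium ⇒ each member carries load in proportion to AE: A₁E₁ = 44130000 N, A₂E₂ = 170300000 N, ΣAE = 214400000 N.
σ₁ = P·E₁/ΣAE = -160000·102000/214400000 = -76.11 MPa.

-76.1 MPa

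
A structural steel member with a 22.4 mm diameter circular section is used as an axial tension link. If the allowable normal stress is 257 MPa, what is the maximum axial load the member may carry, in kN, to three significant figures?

A = 394.1 mm².
P_max = σ_allow · A = 257 · 394.1 = 101300 N = 101.3 kN.

101 kN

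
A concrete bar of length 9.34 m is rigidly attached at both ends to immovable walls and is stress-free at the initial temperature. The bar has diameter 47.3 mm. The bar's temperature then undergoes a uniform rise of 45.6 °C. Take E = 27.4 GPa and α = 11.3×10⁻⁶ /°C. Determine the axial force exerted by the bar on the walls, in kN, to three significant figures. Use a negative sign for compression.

-24.8 kN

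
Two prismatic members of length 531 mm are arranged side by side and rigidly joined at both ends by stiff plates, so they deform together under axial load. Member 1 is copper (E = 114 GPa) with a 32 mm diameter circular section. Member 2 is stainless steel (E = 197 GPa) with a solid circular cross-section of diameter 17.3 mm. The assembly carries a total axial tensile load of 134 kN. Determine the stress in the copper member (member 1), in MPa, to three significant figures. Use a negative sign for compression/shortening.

A_1 = 804.2 mm².
A_2 = 235.1 mm².
Equal strain + equilibrium ⇒ each member carries load in proportion to AE: A₁E₁ = 91680000 N, A₂E₂ = 46310000 N, ΣAE = 138000000 N.
σ₁ = P·E₁/ΣAE = 134000·114000/138000000 = 110.7 MPa.

111 MPa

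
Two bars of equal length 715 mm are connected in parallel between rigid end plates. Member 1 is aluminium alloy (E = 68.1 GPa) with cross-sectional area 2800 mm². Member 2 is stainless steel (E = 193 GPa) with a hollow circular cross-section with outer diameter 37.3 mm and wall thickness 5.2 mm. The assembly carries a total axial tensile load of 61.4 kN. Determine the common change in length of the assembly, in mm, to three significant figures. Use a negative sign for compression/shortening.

0.150 mm

A_2 = 524.4 mm².
Equal strain + equilibrium ⇒ each member carries load in proportion to AE: A₁E₁ = 190700000 N, A₂E₂ = 101200000 N, ΣAE = 291900000 N.
δ = PL/ΣAE = 61400·715/291900000 = 0.1504 mm.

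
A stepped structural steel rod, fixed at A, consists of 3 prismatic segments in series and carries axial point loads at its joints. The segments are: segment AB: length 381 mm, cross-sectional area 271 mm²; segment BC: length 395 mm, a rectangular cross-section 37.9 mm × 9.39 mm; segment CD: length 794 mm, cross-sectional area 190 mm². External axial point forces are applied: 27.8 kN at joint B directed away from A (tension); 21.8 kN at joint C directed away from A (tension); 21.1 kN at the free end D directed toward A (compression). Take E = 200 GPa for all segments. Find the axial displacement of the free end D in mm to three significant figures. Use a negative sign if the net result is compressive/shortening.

-0.237 mm

Internal axial forces (sectioning from the free end, tension +): N_CD = -21.1 kN, N_BC = 0.7 kN, N_AB = 28.5 kN.
A_BC = 355.9 mm².
δ_AB = 28500·381/(271·200000) = 0.2003 mm
δ_BC = 700·395/(355.9·200000) = 0.003885 mm
δ_CD = -21100·794/(190·200000) = -0.4409 mm
δ = Σδ_i = -0.2367 mm.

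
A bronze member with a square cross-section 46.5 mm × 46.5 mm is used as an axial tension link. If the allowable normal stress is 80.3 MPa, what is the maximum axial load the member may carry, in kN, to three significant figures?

174 kN

A = 2162 mm².
P_max = σ_allow · A = 80.3 · 2162 = 173600 N = 173.6 kN.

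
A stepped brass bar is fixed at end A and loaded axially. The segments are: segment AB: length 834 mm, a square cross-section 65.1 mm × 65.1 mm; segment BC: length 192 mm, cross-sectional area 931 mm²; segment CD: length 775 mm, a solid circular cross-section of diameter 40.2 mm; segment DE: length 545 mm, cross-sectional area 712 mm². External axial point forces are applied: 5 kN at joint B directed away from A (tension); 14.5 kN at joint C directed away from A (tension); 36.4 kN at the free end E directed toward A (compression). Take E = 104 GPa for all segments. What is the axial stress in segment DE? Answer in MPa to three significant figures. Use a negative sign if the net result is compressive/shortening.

Internal axial forces (sectioning from the free end, tension +): N_DE = -36.4 kN, N_CD = -36.4 kN, N_BC = -21.9 kN, N_AB = -16.9 kN.
σ_DE = N_DE/A_DE = -36400/712 = -51.12 MPa.

-51.1 MPa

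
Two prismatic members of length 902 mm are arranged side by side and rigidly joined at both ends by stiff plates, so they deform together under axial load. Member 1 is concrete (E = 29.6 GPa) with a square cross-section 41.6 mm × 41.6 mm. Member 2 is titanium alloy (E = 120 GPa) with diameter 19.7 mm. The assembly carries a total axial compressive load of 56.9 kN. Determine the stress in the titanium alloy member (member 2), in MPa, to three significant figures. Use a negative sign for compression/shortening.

-77.8 MPa

A_1 = 1731 mm².
A_2 = 304.8 mm².
Equal strain + equilibrium ⇒ each member carries load in proportion to AE: A₁E₁ = 51220000 N, A₂E₂ = 36580000 N, ΣAE = 87800000 N.
σ₂ = P·E₂/ΣAE = -56900·120000/87800000 = -77.77 MPa.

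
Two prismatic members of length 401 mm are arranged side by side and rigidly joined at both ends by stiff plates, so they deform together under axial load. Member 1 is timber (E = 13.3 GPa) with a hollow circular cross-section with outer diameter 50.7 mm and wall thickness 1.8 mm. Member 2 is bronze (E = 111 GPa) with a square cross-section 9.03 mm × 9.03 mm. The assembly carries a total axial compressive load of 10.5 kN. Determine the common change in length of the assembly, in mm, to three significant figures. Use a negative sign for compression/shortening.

A_1 = 276.5 mm².
A_2 = 81.54 mm².
Equal strain + equilibrium ⇒ each member carries load in proportion to AE: A₁E₁ = 3678000 N, A₂E₂ = 9051000 N, ΣAE = 12730000 N.
δ = PL/ΣAE = -10500·401/12730000 = -0.3308 mm.

-0.331 mm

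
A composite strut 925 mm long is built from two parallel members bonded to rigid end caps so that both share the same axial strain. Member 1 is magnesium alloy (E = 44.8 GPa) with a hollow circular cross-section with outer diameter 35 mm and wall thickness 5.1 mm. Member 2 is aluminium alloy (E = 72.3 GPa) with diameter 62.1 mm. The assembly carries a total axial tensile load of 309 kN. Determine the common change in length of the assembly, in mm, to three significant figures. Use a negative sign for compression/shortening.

1.19 mm

A_1 = 479.1 mm².
A_2 = 3029 mm².
Equal strain + equilibrium ⇒ each member carries load in proportion to AE: A₁E₁ = 21460000 N, A₂E₂ = 219000000 N, ΣAE = 240400000 N.
δ = PL/ΣAE = 309000·925/240400000 = 1.189 mm.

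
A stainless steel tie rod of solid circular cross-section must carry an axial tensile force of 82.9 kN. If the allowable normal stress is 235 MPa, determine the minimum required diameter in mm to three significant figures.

21.2 mm

Required area A ≥ P/σ_allow = 82900/235 = 352.8 mm².
For a solid circular section, d ≥ √(4A/π) = 21.19 mm.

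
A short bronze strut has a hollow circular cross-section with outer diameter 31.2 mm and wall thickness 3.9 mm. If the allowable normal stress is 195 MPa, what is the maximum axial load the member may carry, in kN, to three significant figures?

65.2 kN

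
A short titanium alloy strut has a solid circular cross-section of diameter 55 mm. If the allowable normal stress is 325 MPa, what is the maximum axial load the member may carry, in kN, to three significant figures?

772 kN

A = 2376 mm².
P_max = σ_allow · A = 325 · 2376 = 772100 N = 772.1 kN.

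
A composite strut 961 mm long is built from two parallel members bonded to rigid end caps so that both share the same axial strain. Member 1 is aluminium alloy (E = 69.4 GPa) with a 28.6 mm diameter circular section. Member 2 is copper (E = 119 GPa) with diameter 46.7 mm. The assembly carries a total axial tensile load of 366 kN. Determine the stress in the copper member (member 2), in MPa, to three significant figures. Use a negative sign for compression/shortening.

A_1 = 642.4 mm².
A_2 = 1713 mm².
Equal strain + equilibrium ⇒ each member carries load in proportion to AE: A₁E₁ = 44580000 N, A₂E₂ = 203800000 N, ΣAE = 248400000 N.
σ₂ = P·E₂/ΣAE = 366000·119000/248400000 = 175.3 MPa.

175 MPa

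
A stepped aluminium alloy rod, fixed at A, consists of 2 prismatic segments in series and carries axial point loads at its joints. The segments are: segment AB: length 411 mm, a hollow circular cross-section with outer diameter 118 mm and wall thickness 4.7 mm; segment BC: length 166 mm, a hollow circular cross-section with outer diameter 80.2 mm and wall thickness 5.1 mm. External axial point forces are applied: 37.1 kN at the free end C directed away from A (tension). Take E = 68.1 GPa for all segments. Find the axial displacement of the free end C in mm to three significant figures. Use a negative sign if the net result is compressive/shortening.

Internal axial forces (sectioning from the free end, tension +): N_BC = 37.1 kN, N_AB = 37.1 kN.
A_AB = 1673 mm².
A_BC = 1203 mm².
δ_AB = 37100·411/(1673·68100) = 0.1338 mm
δ_BC = 37100·166/(1203·68100) = 0.07516 mm
δ = Σδ_i = 0.209 mm.

0.209 mm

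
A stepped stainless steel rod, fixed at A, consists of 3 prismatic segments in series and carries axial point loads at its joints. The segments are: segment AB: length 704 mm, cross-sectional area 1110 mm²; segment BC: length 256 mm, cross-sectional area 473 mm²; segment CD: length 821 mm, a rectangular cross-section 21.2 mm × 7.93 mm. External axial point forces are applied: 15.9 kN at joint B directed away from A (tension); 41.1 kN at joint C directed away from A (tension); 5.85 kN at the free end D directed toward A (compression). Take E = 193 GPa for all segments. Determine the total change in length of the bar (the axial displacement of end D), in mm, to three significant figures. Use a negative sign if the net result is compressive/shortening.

0.119 mm

Internal axial forces (sectioning from the free end, tension +): N_CD = -5.85 kN, N_BC = 35.25 kN, N_AB = 51.15 kN.
A_CD = 168.1 mm².
δ_AB = 51150·704/(1110·193000) = 0.1681 mm
δ_BC = 35250·256/(473·193000) = 0.09885 mm
δ_CD = -5850·821/(168.1·193000) = -0.148 mm
δ = Σδ_i = 0.1189 mm.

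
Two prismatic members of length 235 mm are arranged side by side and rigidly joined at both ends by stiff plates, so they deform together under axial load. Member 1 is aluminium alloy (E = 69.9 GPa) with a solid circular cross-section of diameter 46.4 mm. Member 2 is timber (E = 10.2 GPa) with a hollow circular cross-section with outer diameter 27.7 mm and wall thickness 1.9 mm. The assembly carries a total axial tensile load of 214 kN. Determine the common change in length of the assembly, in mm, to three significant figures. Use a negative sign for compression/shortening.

A_1 = 1691 mm².
A_2 = 154 mm².
Equal strain + equilibrium ⇒ each member carries load in proportion to AE: A₁E₁ = 118200000 N, A₂E₂ = 1571000 N, ΣAE = 119800000 N.
δ = PL/ΣAE = 214000·235/119800000 = 0.4199 mm.

0.420 mm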